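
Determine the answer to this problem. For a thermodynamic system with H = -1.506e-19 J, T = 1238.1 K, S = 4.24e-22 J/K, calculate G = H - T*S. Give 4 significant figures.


Step 1: T*S = 1238.1 * 4.24e-22 = 5.25e-19 J
Step 2: G = H - T*S = -1.506e-19 - 5.25e-19
Step 3: G = -6.756e-19 J

-6.756e-19


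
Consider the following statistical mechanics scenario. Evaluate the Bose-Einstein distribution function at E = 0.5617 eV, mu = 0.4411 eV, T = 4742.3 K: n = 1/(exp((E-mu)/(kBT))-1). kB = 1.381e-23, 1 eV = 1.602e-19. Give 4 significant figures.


Step 1: (E - mu) = 0.1206 eV
Step 2: x = (E-mu)*eV/(kB*T) = 0.1206*1.602e-19/(1.381e-23*4742.3) = 0.295
Step 3: exp(x) = 1.343
Step 4: n = 1/(exp(x)-1) = 2.914

2.914


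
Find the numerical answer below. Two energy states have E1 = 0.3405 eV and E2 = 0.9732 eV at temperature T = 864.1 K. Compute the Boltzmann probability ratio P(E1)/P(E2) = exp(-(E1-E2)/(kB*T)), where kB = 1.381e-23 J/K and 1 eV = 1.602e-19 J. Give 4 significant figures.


Step 1: Compute energy difference dE = E1 - E2 = 0.3405 - 0.9732 = -0.6327 eV
Step 2: Convert to Joules: dE_J = -0.6327 * 1.602e-19 = -1.014e-19 J
Step 3: Compute exponent = -dE_J / (kB * T) = -(-1.014e-19) / (1.381e-23 * 864.1) = 8.494
Step 4: P(E1)/P(E2) = exp(8.494) = 4884

4884


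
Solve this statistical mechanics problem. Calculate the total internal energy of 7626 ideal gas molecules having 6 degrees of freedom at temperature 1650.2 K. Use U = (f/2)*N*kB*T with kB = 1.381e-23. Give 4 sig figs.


Step 1: f/2 = 6/2 = 3.0
Step 2: N*kB*T = 7626*1.381e-23*1650.2 = 1.738e-16
Step 3: U = 3.0 * 1.738e-16 = 5.214e-16 J

5.214e-16


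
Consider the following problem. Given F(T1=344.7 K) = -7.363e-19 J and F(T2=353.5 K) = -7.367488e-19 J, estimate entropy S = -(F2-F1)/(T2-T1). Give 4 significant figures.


Step 1: dF = F2 - F1 = -7.367488e-19 - (-7.363e-19) = -4.488e-22 J
Step 2: dT = T2 - T1 = 353.5 - 344.7 = 8.8 K
Step 3: S = -dF/dT = -(-4.488e-22)/8.8 = 5.1e-23 J/K

5.1e-23


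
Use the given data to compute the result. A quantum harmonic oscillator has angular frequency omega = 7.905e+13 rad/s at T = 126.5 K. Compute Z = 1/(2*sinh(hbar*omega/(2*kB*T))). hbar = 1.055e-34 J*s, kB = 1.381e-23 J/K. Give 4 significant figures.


Step 1: Compute x = hbar*omega/(kB*T) = 1.055e-34*7.905e+13/(1.381e-23*126.5) = 4.774
Step 2: x/2 = 2.387
Step 3: sinh(x/2) = 5.394
Step 4: Z = 1/(2*5.394) = 0.09269

0.09269


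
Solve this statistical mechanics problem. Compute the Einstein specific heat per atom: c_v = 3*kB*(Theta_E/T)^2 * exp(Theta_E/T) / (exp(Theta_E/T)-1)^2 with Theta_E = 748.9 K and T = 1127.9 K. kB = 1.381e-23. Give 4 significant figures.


Step 1: x = Theta_E/T = 748.9/1127.9 = 0.664
Step 2: x^2 = 0.4409
Step 3: exp(x) = 1.943
Step 4: c_v = 3*1.381e-23*0.4409*1.943/(1.943-1)^2 = 3.994e-23

3.994e-23


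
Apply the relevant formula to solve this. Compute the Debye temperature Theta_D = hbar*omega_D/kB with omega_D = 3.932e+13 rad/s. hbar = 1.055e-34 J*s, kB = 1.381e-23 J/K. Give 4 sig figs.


Step 1: hbar*omega_D = 1.055e-34 * 3.932e+13 = 4.148e-21 J
Step 2: Theta_D = 4.148e-21 / 1.381e-23
Step 3: Theta_D = 300.4 K

300.4


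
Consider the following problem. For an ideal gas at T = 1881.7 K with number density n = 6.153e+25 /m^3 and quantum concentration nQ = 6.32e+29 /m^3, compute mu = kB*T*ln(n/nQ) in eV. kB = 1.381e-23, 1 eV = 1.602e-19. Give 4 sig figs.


Step 1: n/nQ = 6.153e+25/6.32e+29 = 9.736e-05
Step 2: ln(n/nQ) = -9.237
Step 3: mu = kB*T*ln(n/nQ) = 2.599e-20*-9.237 = -2.4e-19 J
Step 4: Convert to eV: -2.4e-19/1.602e-19 = -1.498 eV

-1.498


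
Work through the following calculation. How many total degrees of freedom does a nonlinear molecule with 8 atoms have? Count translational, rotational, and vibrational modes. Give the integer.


Step 1: Translational DOF = 3
Step 2: Rotational DOF (nonlinear) = 3
Step 3: Vibrational DOF = 3*8 - 6 = 18
Step 4: Total = 3 + 3 + 18 = 24

24


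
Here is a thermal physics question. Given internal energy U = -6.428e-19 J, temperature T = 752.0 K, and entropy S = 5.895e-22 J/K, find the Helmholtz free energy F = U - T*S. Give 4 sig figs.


Step 1: T*S = 752.0 * 5.895e-22 = 4.433e-19 J
Step 2: F = U - T*S = -6.428e-19 - 4.433e-19
Step 3: F = -1.086e-18 J

-1.086e-18


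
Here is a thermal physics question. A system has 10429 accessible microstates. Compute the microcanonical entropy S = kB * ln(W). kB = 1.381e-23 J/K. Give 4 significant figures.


Step 1: ln(W) = ln(10429) = 9.252
Step 2: S = kB * ln(W) = 1.381e-23 * 9.252
Step 3: S = 1.278e-22 J/K

1.278e-22


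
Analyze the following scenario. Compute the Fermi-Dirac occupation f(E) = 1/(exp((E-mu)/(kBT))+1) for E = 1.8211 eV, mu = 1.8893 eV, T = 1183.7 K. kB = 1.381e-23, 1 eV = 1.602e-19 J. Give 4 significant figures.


Step 1: (E - mu) = 1.8211 - 1.8893 = -0.0682 eV
Step 2: Convert: (E-mu)*eV = -1.093e-20 J
Step 3: x = (E-mu)*eV/(kB*T) = -0.6684
Step 4: f = 1/(exp(-0.6684)+1) = 0.6611

0.6611


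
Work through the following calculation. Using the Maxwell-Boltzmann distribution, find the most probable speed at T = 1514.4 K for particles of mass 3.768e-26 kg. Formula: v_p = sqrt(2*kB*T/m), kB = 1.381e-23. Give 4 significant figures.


Step 1: Numerator = 2*kB*T = 2*1.381e-23*1514.4 = 4.183e-20
Step 2: Ratio = 4.183e-20 / 3.768e-26 = 1.11e+06
Step 3: v_p = sqrt(1.11e+06) = 1054 m/s

1054


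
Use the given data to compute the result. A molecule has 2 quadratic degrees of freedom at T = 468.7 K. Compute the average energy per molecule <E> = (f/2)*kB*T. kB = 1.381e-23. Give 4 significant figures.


Step 1: f/2 = 2/2 = 1
Step 2: kB*T = 1.381e-23 * 468.7 = 6.473e-21
Step 3: <E> = 1 * 6.473e-21 = 6.473e-21 J

6.473e-21


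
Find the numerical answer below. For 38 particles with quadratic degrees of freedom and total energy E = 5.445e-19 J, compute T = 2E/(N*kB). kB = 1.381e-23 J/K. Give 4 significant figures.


Step 1: Numerator = 2*E = 2*5.445e-19 = 1.089e-18 J
Step 2: Denominator = N*kB = 38*1.381e-23 = 5.248e-22
Step 3: T = 1.089e-18 / 5.248e-22 = 2075 K

2075


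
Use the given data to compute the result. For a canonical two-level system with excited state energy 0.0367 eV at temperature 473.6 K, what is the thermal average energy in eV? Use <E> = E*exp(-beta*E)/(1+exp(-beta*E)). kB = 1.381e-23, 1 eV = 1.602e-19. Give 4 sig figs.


Step 1: beta*E = 0.0367*1.602e-19/(1.381e-23*473.6) = 0.8989
Step 2: exp(-beta*E) = 0.407
Step 3: <E> = 0.0367*0.407/(1+0.407) = 0.01062 eV

0.01062


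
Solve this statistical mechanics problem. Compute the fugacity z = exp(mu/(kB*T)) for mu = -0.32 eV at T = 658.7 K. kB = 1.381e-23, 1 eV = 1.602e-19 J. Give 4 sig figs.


Step 1: Convert mu to Joules: -0.32*1.602e-19 = -5.126e-20 J
Step 2: kB*T = 1.381e-23*658.7 = 9.097e-21 J
Step 3: mu/(kB*T) = -5.635
Step 4: z = exp(-5.635) = 0.003569

0.003569


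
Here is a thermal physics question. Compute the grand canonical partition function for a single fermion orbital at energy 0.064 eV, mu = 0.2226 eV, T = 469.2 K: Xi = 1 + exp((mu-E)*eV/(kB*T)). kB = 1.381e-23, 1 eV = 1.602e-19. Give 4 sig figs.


Step 1: (mu - E) = 0.2226 - 0.064 = 0.1586 eV
Step 2: x = (mu-E)*eV/(kB*T) = 0.1586*1.602e-19/(1.381e-23*469.2) = 3.921
Step 3: exp(x) = 50.46
Step 4: Xi = 1 + 50.46 = 51.46

51.46


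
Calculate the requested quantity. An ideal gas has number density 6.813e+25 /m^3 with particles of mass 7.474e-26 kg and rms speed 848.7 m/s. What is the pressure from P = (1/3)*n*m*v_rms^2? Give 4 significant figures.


Step 1: v_rms^2 = 848.7^2 = 7.203e+05
Step 2: n*m = 6.813e+25*7.474e-26 = 5.092
Step 3: P = (1/3)*5.092*7.203e+05 = 1.223e+06 Pa

1.223e+06


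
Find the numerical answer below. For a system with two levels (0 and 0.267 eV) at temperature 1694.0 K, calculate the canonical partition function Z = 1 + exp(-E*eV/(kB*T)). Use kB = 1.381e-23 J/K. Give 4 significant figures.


Step 1: Compute beta*E = E*eV/(kB*T) = 0.267*1.602e-19/(1.381e-23*1694.0) = 1.828
Step 2: exp(-beta*E) = exp(-1.828) = 0.1607
Step 3: Z = 1 + 0.1607 = 1.161

1.161


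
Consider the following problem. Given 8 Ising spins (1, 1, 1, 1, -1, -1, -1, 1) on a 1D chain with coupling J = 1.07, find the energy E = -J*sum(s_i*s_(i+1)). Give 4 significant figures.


Step 1: Nearest-neighbor products: 1, 1, 1, -1, 1, 1, -1
Step 2: Sum of products = 3
Step 3: E = -1.07 * 3 = -3.21

-3.21


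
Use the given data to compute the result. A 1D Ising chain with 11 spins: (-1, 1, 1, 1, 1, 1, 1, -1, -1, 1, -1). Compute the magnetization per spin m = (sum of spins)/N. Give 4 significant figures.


Step 1: Count up spins (+1): 7, down spins (-1): 4
Step 2: Total magnetization M = 7 - 4 = 3
Step 3: m = M/N = 3/11 = 0.2727

0.2727


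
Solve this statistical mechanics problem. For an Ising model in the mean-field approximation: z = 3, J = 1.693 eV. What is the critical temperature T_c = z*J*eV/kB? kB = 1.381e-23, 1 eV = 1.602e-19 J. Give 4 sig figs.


Step 1: z*J = 3*1.693 = 5.079 eV
Step 2: Convert to Joules: 5.079*1.602e-19 = 8.137e-19 J
Step 3: T_c = 8.137e-19 / 1.381e-23 = 5.892e+04 K

5.892e+04


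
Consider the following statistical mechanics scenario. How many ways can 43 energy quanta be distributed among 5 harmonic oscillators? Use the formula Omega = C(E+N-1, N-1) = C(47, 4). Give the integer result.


Step 1: Use binomial coefficient C(47, 4)
Step 2: Numerator = 47! / 43!
Step 3: Denominator = 4!
Step 4: Omega = 178365

178365


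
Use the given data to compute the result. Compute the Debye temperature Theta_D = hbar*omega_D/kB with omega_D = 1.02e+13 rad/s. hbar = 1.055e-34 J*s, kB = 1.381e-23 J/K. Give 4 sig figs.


Step 1: hbar*omega_D = 1.055e-34 * 1.02e+13 = 1.076e-21 J
Step 2: Theta_D = 1.076e-21 / 1.381e-23
Step 3: Theta_D = 77.92 K

77.92


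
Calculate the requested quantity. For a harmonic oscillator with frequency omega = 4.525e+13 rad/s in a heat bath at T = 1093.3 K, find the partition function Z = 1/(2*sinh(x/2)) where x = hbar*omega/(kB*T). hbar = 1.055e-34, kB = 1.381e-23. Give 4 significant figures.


Step 1: Compute x = hbar*omega/(kB*T) = 1.055e-34*4.525e+13/(1.381e-23*1093.3) = 0.3162
Step 2: x/2 = 0.1581
Step 3: sinh(x/2) = 0.1588
Step 4: Z = 1/(2*0.1588) = 3.15

3.15


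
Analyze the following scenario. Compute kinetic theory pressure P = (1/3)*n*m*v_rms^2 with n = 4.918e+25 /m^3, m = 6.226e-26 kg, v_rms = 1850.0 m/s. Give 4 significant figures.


Step 1: v_rms^2 = 1850.0^2 = 3.422e+06
Step 2: n*m = 4.918e+25*6.226e-26 = 3.062
Step 3: P = (1/3)*3.062*3.422e+06 = 3.493e+06 Pa

3.493e+06


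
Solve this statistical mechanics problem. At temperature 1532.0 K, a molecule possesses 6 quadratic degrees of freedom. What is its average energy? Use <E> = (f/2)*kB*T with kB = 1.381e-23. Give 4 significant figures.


Step 1: f/2 = 6/2 = 3
Step 2: kB*T = 1.381e-23 * 1532.0 = 2.116e-20
Step 3: <E> = 3 * 2.116e-20 = 6.347e-20 J

6.347e-20


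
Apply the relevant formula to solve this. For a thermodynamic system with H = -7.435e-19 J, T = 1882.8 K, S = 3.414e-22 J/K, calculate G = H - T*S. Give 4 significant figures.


Step 1: T*S = 1882.8 * 3.414e-22 = 6.428e-19 J
Step 2: G = H - T*S = -7.435e-19 - 6.428e-19
Step 3: G = -1.386e-18 J

-1.386e-18


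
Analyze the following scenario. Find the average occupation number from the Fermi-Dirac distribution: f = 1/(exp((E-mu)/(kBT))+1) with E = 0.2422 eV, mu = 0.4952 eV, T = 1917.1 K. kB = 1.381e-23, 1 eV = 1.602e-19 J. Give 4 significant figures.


Step 1: (E - mu) = 0.2422 - 0.4952 = -0.253 eV
Step 2: Convert: (E-mu)*eV = -4.053e-20 J
Step 3: x = (E-mu)*eV/(kB*T) = -1.531
Step 4: f = 1/(exp(-1.531)+1) = 0.8221

0.8221


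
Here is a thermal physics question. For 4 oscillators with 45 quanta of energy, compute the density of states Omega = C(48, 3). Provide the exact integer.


Step 1: Use binomial coefficient C(48, 3)
Step 2: Numerator = 48! / 45!
Step 3: Denominator = 3!
Step 4: Omega = 17296

17296


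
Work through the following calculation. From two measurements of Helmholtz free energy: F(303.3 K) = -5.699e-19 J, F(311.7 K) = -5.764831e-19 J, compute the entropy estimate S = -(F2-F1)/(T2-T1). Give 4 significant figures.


Step 1: dF = F2 - F1 = -5.764831e-19 - (-5.699e-19) = -6.5831e-21 J
Step 2: dT = T2 - T1 = 311.7 - 303.3 = 8.4 K
Step 3: S = -dF/dT = -(-6.5831e-21)/8.4 = 7.837e-22 J/K

7.837e-22


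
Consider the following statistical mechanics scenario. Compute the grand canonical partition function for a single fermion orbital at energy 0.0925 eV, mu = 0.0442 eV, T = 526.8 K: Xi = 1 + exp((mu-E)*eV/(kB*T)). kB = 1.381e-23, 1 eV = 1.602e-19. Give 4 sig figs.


Step 1: (mu - E) = 0.0442 - 0.0925 = -0.0483 eV
Step 2: x = (mu-E)*eV/(kB*T) = -0.0483*1.602e-19/(1.381e-23*526.8) = -1.064
Step 3: exp(x) = 0.3452
Step 4: Xi = 1 + 0.3452 = 1.345

1.345


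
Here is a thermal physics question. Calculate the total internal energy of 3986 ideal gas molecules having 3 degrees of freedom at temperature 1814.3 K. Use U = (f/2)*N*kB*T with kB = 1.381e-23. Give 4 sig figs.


Step 1: f/2 = 3/2 = 1.5
Step 2: N*kB*T = 3986*1.381e-23*1814.3 = 9.987e-17
Step 3: U = 1.5 * 9.987e-17 = 1.498e-16 J

1.498e-16


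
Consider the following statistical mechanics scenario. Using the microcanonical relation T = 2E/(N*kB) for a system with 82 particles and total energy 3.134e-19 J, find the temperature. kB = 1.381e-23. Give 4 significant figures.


Step 1: Numerator = 2*E = 2*3.134e-19 = 6.268e-19 J
Step 2: Denominator = N*kB = 82*1.381e-23 = 1.132e-21
Step 3: T = 6.268e-19 / 1.132e-21 = 553.5 K

553.5


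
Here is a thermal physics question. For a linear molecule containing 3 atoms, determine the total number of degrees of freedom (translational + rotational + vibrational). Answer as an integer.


Step 1: Translational DOF = 3
Step 2: Rotational DOF (linear) = 2
Step 3: Vibrational DOF = 3*3 - 5 = 4
Step 4: Total = 3 + 2 + 4 = 9

9


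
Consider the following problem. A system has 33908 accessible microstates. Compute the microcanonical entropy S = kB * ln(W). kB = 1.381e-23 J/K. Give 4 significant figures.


Step 1: ln(W) = ln(33908) = 10.43
Step 2: S = kB * ln(W) = 1.381e-23 * 10.43
Step 3: S = 1.441e-22 J/K

1.441e-22


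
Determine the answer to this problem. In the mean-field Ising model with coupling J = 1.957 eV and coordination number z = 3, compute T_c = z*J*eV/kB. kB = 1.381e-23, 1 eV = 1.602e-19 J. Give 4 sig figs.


Step 1: z*J = 3*1.957 = 5.871 eV
Step 2: Convert to Joules: 5.871*1.602e-19 = 9.405e-19 J
Step 3: T_c = 9.405e-19 / 1.381e-23 = 6.811e+04 K

6.811e+04


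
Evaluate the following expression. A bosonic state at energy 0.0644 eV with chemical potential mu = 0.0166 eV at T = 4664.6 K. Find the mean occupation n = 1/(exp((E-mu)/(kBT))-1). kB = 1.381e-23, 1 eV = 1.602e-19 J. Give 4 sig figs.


Step 1: (E - mu) = 0.0478 eV
Step 2: x = (E-mu)*eV/(kB*T) = 0.0478*1.602e-19/(1.381e-23*4664.6) = 0.1189
Step 3: exp(x) = 1.126
Step 4: n = 1/(exp(x)-1) = 7.922

7.922


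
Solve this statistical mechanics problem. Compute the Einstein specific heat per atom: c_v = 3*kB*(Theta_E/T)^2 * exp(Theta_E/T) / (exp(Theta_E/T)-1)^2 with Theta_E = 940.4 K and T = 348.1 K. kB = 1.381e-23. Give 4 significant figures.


Step 1: x = Theta_E/T = 940.4/348.1 = 2.702
Step 2: x^2 = 7.298
Step 3: exp(x) = 14.9
Step 4: c_v = 3*1.381e-23*7.298*14.9/(14.9-1)^2 = 2.331e-23

2.331e-23


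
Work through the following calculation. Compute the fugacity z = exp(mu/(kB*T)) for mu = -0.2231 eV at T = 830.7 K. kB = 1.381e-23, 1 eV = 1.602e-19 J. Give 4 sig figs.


Step 1: Convert mu to Joules: -0.2231*1.602e-19 = -3.574e-20 J
Step 2: kB*T = 1.381e-23*830.7 = 1.147e-20 J
Step 3: mu/(kB*T) = -3.115
Step 4: z = exp(-3.115) = 0.04436

0.04436


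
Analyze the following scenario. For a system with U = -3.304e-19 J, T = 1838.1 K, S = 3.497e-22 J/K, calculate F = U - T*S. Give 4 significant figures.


Step 1: T*S = 1838.1 * 3.497e-22 = 6.428e-19 J
Step 2: F = U - T*S = -3.304e-19 - 6.428e-19
Step 3: F = -9.732e-19 J

-9.732e-19


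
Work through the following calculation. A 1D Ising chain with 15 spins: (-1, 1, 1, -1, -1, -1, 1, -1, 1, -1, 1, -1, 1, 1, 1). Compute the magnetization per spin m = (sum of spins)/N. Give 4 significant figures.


Step 1: Count up spins (+1): 8, down spins (-1): 7
Step 2: Total magnetization M = 8 - 7 = 1
Step 3: m = M/N = 1/15 = 0.06667

0.06667


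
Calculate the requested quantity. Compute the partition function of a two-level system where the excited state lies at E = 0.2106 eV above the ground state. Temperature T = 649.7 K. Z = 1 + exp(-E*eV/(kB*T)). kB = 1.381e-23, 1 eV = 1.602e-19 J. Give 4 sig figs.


Step 1: Compute beta*E = E*eV/(kB*T) = 0.2106*1.602e-19/(1.381e-23*649.7) = 3.76
Step 2: exp(-beta*E) = exp(-3.76) = 0.02328
Step 3: Z = 1 + 0.02328 = 1.023

1.023


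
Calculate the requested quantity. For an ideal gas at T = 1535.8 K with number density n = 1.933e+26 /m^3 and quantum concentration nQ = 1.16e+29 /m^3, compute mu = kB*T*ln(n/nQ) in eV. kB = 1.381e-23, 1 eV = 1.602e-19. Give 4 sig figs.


Step 1: n/nQ = 1.933e+26/1.16e+29 = 0.001666
Step 2: ln(n/nQ) = -6.397
Step 3: mu = kB*T*ln(n/nQ) = 2.121e-20*-6.397 = -1.357e-19 J
Step 4: Convert to eV: -1.357e-19/1.602e-19 = -0.8469 eV

-0.8469


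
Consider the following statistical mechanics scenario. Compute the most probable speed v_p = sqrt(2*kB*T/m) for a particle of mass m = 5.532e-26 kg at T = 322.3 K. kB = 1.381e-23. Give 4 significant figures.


Step 1: Numerator = 2*kB*T = 2*1.381e-23*322.3 = 8.902e-21
Step 2: Ratio = 8.902e-21 / 5.532e-26 = 1.609e+05
Step 3: v_p = sqrt(1.609e+05) = 401.1 m/s

401.1


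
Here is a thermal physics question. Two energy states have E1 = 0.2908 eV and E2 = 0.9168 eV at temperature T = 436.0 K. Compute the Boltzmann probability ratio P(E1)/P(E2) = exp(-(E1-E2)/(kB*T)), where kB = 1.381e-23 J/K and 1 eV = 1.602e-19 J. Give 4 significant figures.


Step 1: Compute energy difference dE = E1 - E2 = 0.2908 - 0.9168 = -0.626 eV
Step 2: Convert to Joules: dE_J = -0.626 * 1.602e-19 = -1.003e-19 J
Step 3: Compute exponent = -dE_J / (kB * T) = -(-1.003e-19) / (1.381e-23 * 436.0) = 16.66
Step 4: P(E1)/P(E2) = exp(16.66) = 1.711e+07

1.711e+07


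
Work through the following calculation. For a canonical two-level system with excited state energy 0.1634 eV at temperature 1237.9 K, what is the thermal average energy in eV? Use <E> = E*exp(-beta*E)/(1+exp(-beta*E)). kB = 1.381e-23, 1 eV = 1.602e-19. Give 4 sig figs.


Step 1: beta*E = 0.1634*1.602e-19/(1.381e-23*1237.9) = 1.531
Step 2: exp(-beta*E) = 0.2163
Step 3: <E> = 0.1634*0.2163/(1+0.2163) = 0.02906 eV

0.02906


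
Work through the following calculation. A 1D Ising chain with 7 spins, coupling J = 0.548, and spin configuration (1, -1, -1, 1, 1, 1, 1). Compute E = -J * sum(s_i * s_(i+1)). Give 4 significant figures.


Step 1: Nearest-neighbor products: -1, 1, -1, 1, 1, 1
Step 2: Sum of products = 2
Step 3: E = -0.548 * 2 = -1.096

-1.096


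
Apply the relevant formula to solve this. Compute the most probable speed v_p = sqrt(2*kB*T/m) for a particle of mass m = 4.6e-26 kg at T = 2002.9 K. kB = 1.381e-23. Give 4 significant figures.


Step 1: Numerator = 2*kB*T = 2*1.381e-23*2002.9 = 5.532e-20
Step 2: Ratio = 5.532e-20 / 4.6e-26 = 1.203e+06
Step 3: v_p = sqrt(1.203e+06) = 1097 m/s

1097


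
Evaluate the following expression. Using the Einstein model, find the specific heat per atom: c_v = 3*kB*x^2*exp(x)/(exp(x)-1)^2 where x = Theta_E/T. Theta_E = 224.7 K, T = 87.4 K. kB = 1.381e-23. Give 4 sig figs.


Step 1: x = Theta_E/T = 224.7/87.4 = 2.571
Step 2: x^2 = 6.61
Step 3: exp(x) = 13.08
Step 4: c_v = 3*1.381e-23*6.61*13.08/(13.08-1)^2 = 2.455e-23

2.455e-23


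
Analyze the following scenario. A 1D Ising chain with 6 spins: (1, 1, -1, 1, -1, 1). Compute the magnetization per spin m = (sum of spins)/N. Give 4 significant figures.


Step 1: Count up spins (+1): 4, down spins (-1): 2
Step 2: Total magnetization M = 4 - 2 = 2
Step 3: m = M/N = 2/6 = 0.3333

0.3333


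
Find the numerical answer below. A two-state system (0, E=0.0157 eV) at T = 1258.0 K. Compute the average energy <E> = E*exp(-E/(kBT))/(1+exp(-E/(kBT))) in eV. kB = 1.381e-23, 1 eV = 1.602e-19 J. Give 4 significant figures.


Step 1: beta*E = 0.0157*1.602e-19/(1.381e-23*1258.0) = 0.1448
Step 2: exp(-beta*E) = 0.8652
Step 3: <E> = 0.0157*0.8652/(1+0.8652) = 0.007283 eV

0.007283


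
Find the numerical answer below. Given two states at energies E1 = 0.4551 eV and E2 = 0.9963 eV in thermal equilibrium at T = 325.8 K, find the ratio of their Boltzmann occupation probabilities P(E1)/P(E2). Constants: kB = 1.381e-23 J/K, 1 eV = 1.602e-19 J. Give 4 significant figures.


Step 1: Compute energy difference dE = E1 - E2 = 0.4551 - 0.9963 = -0.5412 eV
Step 2: Convert to Joules: dE_J = -0.5412 * 1.602e-19 = -8.67e-20 J
Step 3: Compute exponent = -dE_J / (kB * T) = -(-8.67e-20) / (1.381e-23 * 325.8) = 19.27
Step 4: P(E1)/P(E2) = exp(19.27) = 2.337e+08

2.337e+08


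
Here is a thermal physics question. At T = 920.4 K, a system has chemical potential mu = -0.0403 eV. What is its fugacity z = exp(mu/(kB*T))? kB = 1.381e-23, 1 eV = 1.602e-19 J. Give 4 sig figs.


Step 1: Convert mu to Joules: -0.0403*1.602e-19 = -6.456e-21 J
Step 2: kB*T = 1.381e-23*920.4 = 1.271e-20 J
Step 3: mu/(kB*T) = -0.5079
Step 4: z = exp(-0.5079) = 0.6017

0.6017


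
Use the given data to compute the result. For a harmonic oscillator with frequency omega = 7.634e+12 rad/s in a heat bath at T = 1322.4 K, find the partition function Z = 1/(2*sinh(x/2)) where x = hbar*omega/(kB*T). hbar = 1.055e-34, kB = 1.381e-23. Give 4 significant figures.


Step 1: Compute x = hbar*omega/(kB*T) = 1.055e-34*7.634e+12/(1.381e-23*1322.4) = 0.0441
Step 2: x/2 = 0.02205
Step 3: sinh(x/2) = 0.02205
Step 4: Z = 1/(2*0.02205) = 22.67

22.67


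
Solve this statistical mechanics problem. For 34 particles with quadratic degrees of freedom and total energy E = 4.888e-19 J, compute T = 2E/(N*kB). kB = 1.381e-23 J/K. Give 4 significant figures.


Step 1: Numerator = 2*E = 2*4.888e-19 = 9.776e-19 J
Step 2: Denominator = N*kB = 34*1.381e-23 = 4.695e-22
Step 3: T = 9.776e-19 / 4.695e-22 = 2082 K

2082


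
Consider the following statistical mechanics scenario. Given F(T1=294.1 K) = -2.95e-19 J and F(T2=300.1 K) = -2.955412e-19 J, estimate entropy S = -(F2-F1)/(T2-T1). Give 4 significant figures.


Step 1: dF = F2 - F1 = -2.955412e-19 - (-2.95e-19) = -5.412e-22 J
Step 2: dT = T2 - T1 = 300.1 - 294.1 = 6 K
Step 3: S = -dF/dT = -(-5.412e-22)/6 = 9.02e-23 J/K

9.02e-23


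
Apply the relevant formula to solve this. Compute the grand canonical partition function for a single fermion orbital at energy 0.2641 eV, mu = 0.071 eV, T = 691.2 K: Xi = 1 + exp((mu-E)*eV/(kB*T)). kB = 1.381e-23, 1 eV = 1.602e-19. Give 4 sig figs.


Step 1: (mu - E) = 0.071 - 0.2641 = -0.1931 eV
Step 2: x = (mu-E)*eV/(kB*T) = -0.1931*1.602e-19/(1.381e-23*691.2) = -3.241
Step 3: exp(x) = 0.03913
Step 4: Xi = 1 + 0.03913 = 1.039

1.039


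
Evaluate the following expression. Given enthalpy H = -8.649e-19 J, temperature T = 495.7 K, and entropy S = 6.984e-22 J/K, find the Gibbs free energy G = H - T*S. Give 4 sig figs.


Step 1: T*S = 495.7 * 6.984e-22 = 3.462e-19 J
Step 2: G = H - T*S = -8.649e-19 - 3.462e-19
Step 3: G = -1.211e-18 J

-1.211e-18


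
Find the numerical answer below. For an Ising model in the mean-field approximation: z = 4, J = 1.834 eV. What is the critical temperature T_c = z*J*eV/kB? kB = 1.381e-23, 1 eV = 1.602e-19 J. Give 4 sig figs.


Step 1: z*J = 4*1.834 = 7.336 eV
Step 2: Convert to Joules: 7.336*1.602e-19 = 1.175e-18 J
Step 3: T_c = 1.175e-18 / 1.381e-23 = 8.51e+04 K

8.51e+04


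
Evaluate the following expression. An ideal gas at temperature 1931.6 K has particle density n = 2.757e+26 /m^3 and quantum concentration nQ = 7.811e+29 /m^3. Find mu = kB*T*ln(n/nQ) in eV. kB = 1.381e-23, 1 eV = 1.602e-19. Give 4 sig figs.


Step 1: n/nQ = 2.757e+26/7.811e+29 = 0.000353
Step 2: ln(n/nQ) = -7.949
Step 3: mu = kB*T*ln(n/nQ) = 2.668e-20*-7.949 = -2.12e-19 J
Step 4: Convert to eV: -2.12e-19/1.602e-19 = -1.324 eV

-1.324


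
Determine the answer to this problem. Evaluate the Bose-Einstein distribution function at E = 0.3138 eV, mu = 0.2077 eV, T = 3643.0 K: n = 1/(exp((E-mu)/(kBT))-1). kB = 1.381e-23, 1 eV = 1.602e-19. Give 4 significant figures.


Step 1: (E - mu) = 0.1061 eV
Step 2: x = (E-mu)*eV/(kB*T) = 0.1061*1.602e-19/(1.381e-23*3643.0) = 0.3379
Step 3: exp(x) = 1.402
Step 4: n = 1/(exp(x)-1) = 2.488

2.488


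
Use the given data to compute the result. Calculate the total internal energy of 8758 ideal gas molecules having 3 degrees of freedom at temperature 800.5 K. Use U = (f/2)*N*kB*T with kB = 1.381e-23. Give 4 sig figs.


Step 1: f/2 = 3/2 = 1.5
Step 2: N*kB*T = 8758*1.381e-23*800.5 = 9.682e-17
Step 3: U = 1.5 * 9.682e-17 = 1.452e-16 J

1.452e-16


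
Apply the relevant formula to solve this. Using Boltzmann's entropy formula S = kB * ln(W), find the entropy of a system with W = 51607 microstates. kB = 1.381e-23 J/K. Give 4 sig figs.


Step 1: ln(W) = ln(51607) = 10.85
Step 2: S = kB * ln(W) = 1.381e-23 * 10.85
Step 3: S = 1.499e-22 J/K

1.499e-22


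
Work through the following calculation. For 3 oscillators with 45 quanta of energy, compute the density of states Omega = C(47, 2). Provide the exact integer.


Step 1: Use binomial coefficient C(47, 2)
Step 2: Numerator = 47! / 45!
Step 3: Denominator = 2!
Step 4: Omega = 1081

1081


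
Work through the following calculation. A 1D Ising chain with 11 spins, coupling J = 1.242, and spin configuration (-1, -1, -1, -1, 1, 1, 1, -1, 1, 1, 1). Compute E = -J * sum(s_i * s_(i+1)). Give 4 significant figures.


Step 1: Nearest-neighbor products: 1, 1, 1, -1, 1, 1, -1, -1, 1, 1
Step 2: Sum of products = 4
Step 3: E = -1.242 * 4 = -4.968

-4.968


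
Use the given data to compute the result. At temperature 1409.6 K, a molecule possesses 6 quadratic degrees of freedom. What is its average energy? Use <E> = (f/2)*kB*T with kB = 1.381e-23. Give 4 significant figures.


Step 1: f/2 = 6/2 = 3
Step 2: kB*T = 1.381e-23 * 1409.6 = 1.947e-20
Step 3: <E> = 3 * 1.947e-20 = 5.84e-20 J

5.84e-20


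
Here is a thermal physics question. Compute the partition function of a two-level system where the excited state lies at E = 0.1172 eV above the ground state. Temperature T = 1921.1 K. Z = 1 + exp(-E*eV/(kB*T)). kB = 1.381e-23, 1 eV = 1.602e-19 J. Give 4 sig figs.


Step 1: Compute beta*E = E*eV/(kB*T) = 0.1172*1.602e-19/(1.381e-23*1921.1) = 0.7077
Step 2: exp(-beta*E) = exp(-0.7077) = 0.4928
Step 3: Z = 1 + 0.4928 = 1.493

1.493


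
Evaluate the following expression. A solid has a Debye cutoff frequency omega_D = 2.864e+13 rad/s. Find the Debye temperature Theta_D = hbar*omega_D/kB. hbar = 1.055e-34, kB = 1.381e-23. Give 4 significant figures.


Step 1: hbar*omega_D = 1.055e-34 * 2.864e+13 = 3.022e-21 J
Step 2: Theta_D = 3.022e-21 / 1.381e-23
Step 3: Theta_D = 218.8 K

218.8


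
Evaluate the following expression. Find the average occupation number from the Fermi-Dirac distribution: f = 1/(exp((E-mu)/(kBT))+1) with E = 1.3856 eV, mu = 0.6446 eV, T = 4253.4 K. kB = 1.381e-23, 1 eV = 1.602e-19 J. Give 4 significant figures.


Step 1: (E - mu) = 1.3856 - 0.6446 = 0.741 eV
Step 2: Convert: (E-mu)*eV = 1.187e-19 J
Step 3: x = (E-mu)*eV/(kB*T) = 2.021
Step 4: f = 1/(exp(2.021)+1) = 0.117

0.117


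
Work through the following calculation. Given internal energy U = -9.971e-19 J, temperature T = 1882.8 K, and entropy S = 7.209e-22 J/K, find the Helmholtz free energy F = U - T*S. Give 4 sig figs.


Step 1: T*S = 1882.8 * 7.209e-22 = 1.357e-18 J
Step 2: F = U - T*S = -9.971e-19 - 1.357e-18
Step 3: F = -2.354e-18 J

-2.354e-18


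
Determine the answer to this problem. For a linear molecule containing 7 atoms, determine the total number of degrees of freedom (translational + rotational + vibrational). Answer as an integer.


Step 1: Translational DOF = 3
Step 2: Rotational DOF (linear) = 2
Step 3: Vibrational DOF = 3*7 - 5 = 16
Step 4: Total = 3 + 2 + 16 = 21

21


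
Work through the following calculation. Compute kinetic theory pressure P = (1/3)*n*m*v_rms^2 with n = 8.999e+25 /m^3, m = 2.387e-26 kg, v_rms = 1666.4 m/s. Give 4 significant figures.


Step 1: v_rms^2 = 1666.4^2 = 2.777e+06
Step 2: n*m = 8.999e+25*2.387e-26 = 2.148
Step 3: P = (1/3)*2.148*2.777e+06 = 1.988e+06 Pa

1.988e+06


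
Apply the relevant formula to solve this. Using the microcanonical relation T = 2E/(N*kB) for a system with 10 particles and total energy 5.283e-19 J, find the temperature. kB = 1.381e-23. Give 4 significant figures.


Step 1: Numerator = 2*E = 2*5.283e-19 = 1.057e-18 J
Step 2: Denominator = N*kB = 10*1.381e-23 = 1.381e-22
Step 3: T = 1.057e-18 / 1.381e-22 = 7651 K

7651


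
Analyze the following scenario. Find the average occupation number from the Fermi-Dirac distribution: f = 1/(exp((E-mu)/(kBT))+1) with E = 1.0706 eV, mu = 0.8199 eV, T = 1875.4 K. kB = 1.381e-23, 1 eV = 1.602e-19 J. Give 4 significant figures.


Step 1: (E - mu) = 1.0706 - 0.8199 = 0.2507 eV
Step 2: Convert: (E-mu)*eV = 4.016e-20 J
Step 3: x = (E-mu)*eV/(kB*T) = 1.551
Step 4: f = 1/(exp(1.551)+1) = 0.175

0.175


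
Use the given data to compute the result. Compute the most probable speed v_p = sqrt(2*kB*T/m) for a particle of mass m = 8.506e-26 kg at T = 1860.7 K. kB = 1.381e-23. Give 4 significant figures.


Step 1: Numerator = 2*kB*T = 2*1.381e-23*1860.7 = 5.139e-20
Step 2: Ratio = 5.139e-20 / 8.506e-26 = 6.042e+05
Step 3: v_p = sqrt(6.042e+05) = 777.3 m/s

777.3


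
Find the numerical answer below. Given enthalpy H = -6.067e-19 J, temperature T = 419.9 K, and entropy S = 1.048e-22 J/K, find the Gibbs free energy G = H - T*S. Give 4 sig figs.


Step 1: T*S = 419.9 * 1.048e-22 = 4.401e-20 J
Step 2: G = H - T*S = -6.067e-19 - 4.401e-20
Step 3: G = -6.507e-19 J

-6.507e-19


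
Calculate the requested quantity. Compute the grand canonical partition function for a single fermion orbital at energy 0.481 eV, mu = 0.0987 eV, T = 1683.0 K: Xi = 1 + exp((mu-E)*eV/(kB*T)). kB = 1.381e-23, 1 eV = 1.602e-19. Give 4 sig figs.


Step 1: (mu - E) = 0.0987 - 0.481 = -0.3823 eV
Step 2: x = (mu-E)*eV/(kB*T) = -0.3823*1.602e-19/(1.381e-23*1683.0) = -2.635
Step 3: exp(x) = 0.07172
Step 4: Xi = 1 + 0.07172 = 1.072

1.072


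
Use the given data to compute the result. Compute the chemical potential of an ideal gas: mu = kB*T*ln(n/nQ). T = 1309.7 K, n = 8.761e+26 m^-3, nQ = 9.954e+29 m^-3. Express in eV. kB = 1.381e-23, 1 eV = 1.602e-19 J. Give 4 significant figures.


Step 1: n/nQ = 8.761e+26/9.954e+29 = 0.0008801
Step 2: ln(n/nQ) = -7.035
Step 3: mu = kB*T*ln(n/nQ) = 1.809e-20*-7.035 = -1.272e-19 J
Step 4: Convert to eV: -1.272e-19/1.602e-19 = -0.7943 eV

-0.7943


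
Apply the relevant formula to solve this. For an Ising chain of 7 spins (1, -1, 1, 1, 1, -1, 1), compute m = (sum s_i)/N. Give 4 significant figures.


Step 1: Count up spins (+1): 5, down spins (-1): 2
Step 2: Total magnetization M = 5 - 2 = 3
Step 3: m = M/N = 3/7 = 0.4286

0.4286


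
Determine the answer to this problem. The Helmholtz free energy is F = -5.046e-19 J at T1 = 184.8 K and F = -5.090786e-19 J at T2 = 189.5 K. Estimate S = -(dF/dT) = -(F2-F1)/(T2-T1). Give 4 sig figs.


Step 1: dF = F2 - F1 = -5.090786e-19 - (-5.046e-19) = -4.4786e-21 J
Step 2: dT = T2 - T1 = 189.5 - 184.8 = 4.7 K
Step 3: S = -dF/dT = -(-4.4786e-21)/4.7 = 9.529e-22 J/K

9.529e-22


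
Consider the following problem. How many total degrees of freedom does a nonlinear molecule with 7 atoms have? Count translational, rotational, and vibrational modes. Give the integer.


Step 1: Translational DOF = 3
Step 2: Rotational DOF (nonlinear) = 3
Step 3: Vibrational DOF = 3*7 - 6 = 15
Step 4: Total = 3 + 3 + 15 = 21

21


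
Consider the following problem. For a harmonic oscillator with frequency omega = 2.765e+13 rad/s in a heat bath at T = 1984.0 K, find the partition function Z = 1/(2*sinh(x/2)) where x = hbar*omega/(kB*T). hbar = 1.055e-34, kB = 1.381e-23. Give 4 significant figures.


Step 1: Compute x = hbar*omega/(kB*T) = 1.055e-34*2.765e+13/(1.381e-23*1984.0) = 0.1065
Step 2: x/2 = 0.05323
Step 3: sinh(x/2) = 0.05326
Step 4: Z = 1/(2*0.05326) = 9.388

9.388


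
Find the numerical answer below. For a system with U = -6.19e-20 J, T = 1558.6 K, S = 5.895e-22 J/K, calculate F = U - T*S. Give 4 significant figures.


Step 1: T*S = 1558.6 * 5.895e-22 = 9.188e-19 J
Step 2: F = U - T*S = -6.19e-20 - 9.188e-19
Step 3: F = -9.807e-19 J

-9.807e-19


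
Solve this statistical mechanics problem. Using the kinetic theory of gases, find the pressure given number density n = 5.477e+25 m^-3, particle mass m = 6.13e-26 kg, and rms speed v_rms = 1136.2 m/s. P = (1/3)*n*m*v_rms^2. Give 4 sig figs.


Step 1: v_rms^2 = 1136.2^2 = 1.291e+06
Step 2: n*m = 5.477e+25*6.13e-26 = 3.357
Step 3: P = (1/3)*3.357*1.291e+06 = 1.445e+06 Pa

1.445e+06


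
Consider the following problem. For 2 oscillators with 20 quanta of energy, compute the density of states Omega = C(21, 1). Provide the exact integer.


Step 1: Use binomial coefficient C(21, 1)
Step 2: Numerator = 21! / 20!
Step 3: Denominator = 1!
Step 4: Omega = 21

21


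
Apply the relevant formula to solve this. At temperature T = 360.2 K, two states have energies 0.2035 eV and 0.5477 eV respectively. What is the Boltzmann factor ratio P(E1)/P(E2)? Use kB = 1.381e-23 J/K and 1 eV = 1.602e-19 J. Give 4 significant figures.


Step 1: Compute energy difference dE = E1 - E2 = 0.2035 - 0.5477 = -0.3442 eV
Step 2: Convert to Joules: dE_J = -0.3442 * 1.602e-19 = -5.514e-20 J
Step 3: Compute exponent = -dE_J / (kB * T) = -(-5.514e-20) / (1.381e-23 * 360.2) = 11.09
Step 4: P(E1)/P(E2) = exp(11.09) = 6.519e+04

6.519e+04


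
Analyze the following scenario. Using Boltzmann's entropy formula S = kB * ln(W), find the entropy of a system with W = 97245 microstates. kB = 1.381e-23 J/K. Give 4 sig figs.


Step 1: ln(W) = ln(97245) = 11.48
Step 2: S = kB * ln(W) = 1.381e-23 * 11.48
Step 3: S = 1.586e-22 J/K

1.586e-22


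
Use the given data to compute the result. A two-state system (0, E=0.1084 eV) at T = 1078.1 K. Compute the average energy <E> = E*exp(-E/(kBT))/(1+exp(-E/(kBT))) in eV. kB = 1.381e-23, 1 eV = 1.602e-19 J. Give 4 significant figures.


Step 1: beta*E = 0.1084*1.602e-19/(1.381e-23*1078.1) = 1.166
Step 2: exp(-beta*E) = 0.3115
Step 3: <E> = 0.1084*0.3115/(1+0.3115) = 0.02575 eV

0.02575


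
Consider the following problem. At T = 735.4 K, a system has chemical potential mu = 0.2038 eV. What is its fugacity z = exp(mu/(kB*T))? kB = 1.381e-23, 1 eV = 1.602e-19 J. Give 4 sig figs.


Step 1: Convert mu to Joules: 0.2038*1.602e-19 = 3.265e-20 J
Step 2: kB*T = 1.381e-23*735.4 = 1.016e-20 J
Step 3: mu/(kB*T) = 3.215
Step 4: z = exp(3.215) = 24.9

24.9


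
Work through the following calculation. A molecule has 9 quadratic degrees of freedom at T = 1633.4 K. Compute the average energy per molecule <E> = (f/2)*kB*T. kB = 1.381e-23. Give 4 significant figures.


Step 1: f/2 = 9/2 = 4.5
Step 2: kB*T = 1.381e-23 * 1633.4 = 2.256e-20
Step 3: <E> = 4.5 * 2.256e-20 = 1.015e-19 J

1.015e-19


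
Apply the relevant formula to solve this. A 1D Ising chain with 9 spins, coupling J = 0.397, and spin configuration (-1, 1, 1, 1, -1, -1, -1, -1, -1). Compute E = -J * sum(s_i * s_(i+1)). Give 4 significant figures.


Step 1: Nearest-neighbor products: -1, 1, 1, -1, 1, 1, 1, 1
Step 2: Sum of products = 4
Step 3: E = -0.397 * 4 = -1.588

-1.588


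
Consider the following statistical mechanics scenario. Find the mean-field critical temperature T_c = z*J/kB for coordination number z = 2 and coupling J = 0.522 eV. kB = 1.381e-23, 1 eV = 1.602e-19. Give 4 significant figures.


Step 1: z*J = 2*0.522 = 1.044 eV
Step 2: Convert to Joules: 1.044*1.602e-19 = 1.672e-19 J
Step 3: T_c = 1.672e-19 / 1.381e-23 = 1.211e+04 K

1.211e+04


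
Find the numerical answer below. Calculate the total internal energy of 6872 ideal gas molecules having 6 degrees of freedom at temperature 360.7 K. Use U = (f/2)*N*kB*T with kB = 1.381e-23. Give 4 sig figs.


Step 1: f/2 = 6/2 = 3.0
Step 2: N*kB*T = 6872*1.381e-23*360.7 = 3.423e-17
Step 3: U = 3.0 * 3.423e-17 = 1.027e-16 J

1.027e-16


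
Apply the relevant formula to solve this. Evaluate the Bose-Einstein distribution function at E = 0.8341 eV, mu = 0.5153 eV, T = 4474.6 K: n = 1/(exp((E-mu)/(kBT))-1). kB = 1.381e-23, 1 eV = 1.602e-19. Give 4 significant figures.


Step 1: (E - mu) = 0.3188 eV
Step 2: x = (E-mu)*eV/(kB*T) = 0.3188*1.602e-19/(1.381e-23*4474.6) = 0.8265
Step 3: exp(x) = 2.285
Step 4: n = 1/(exp(x)-1) = 0.7781

0.7781


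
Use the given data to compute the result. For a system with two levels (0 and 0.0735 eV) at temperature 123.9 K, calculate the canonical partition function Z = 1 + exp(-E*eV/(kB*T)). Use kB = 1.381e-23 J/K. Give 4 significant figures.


Step 1: Compute beta*E = E*eV/(kB*T) = 0.0735*1.602e-19/(1.381e-23*123.9) = 6.882
Step 2: exp(-beta*E) = exp(-6.882) = 0.001027
Step 3: Z = 1 + 0.001027 = 1.001

1.001


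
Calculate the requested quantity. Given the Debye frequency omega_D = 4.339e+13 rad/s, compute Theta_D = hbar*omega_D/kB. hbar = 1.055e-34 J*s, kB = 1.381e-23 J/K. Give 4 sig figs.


Step 1: hbar*omega_D = 1.055e-34 * 4.339e+13 = 4.578e-21 J
Step 2: Theta_D = 4.578e-21 / 1.381e-23
Step 3: Theta_D = 331.5 K

331.5


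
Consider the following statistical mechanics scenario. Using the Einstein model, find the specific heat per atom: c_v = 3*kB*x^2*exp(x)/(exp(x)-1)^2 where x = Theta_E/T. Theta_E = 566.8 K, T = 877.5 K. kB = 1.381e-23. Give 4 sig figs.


Step 1: x = Theta_E/T = 566.8/877.5 = 0.6459
Step 2: x^2 = 0.4172
Step 3: exp(x) = 1.908
Step 4: c_v = 3*1.381e-23*0.4172*1.908/(1.908-1)^2 = 4.002e-23

4.002e-23


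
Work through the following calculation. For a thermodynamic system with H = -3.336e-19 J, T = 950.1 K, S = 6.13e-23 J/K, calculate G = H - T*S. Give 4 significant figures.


Step 1: T*S = 950.1 * 6.13e-23 = 5.824e-20 J
Step 2: G = H - T*S = -3.336e-19 - 5.824e-20
Step 3: G = -3.918e-19 J

-3.918e-19


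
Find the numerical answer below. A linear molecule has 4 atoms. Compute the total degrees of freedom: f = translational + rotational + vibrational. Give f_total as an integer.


Step 1: Translational DOF = 3
Step 2: Rotational DOF (linear) = 2
Step 3: Vibrational DOF = 3*4 - 5 = 7
Step 4: Total = 3 + 2 + 7 = 12

12


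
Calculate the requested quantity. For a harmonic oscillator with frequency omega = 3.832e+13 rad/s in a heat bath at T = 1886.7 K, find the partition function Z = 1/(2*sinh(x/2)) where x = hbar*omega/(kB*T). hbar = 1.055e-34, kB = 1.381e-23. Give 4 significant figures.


Step 1: Compute x = hbar*omega/(kB*T) = 1.055e-34*3.832e+13/(1.381e-23*1886.7) = 0.1552
Step 2: x/2 = 0.07758
Step 3: sinh(x/2) = 0.07766
Step 4: Z = 1/(2*0.07766) = 6.438

6.438


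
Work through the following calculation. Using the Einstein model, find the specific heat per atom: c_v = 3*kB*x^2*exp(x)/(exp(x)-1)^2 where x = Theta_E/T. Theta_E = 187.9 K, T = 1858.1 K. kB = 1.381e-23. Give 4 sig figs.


Step 1: x = Theta_E/T = 187.9/1858.1 = 0.1011
Step 2: x^2 = 0.01023
Step 3: exp(x) = 1.106
Step 4: c_v = 3*1.381e-23*0.01023*1.106/(1.106-1)^2 = 4.139e-23

4.139e-23


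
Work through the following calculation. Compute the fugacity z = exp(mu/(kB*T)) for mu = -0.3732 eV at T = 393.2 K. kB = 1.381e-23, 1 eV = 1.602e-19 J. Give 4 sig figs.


Step 1: Convert mu to Joules: -0.3732*1.602e-19 = -5.979e-20 J
Step 2: kB*T = 1.381e-23*393.2 = 5.43e-21 J
Step 3: mu/(kB*T) = -11.01
Step 4: z = exp(-11.01) = 1.653e-05

1.653e-05


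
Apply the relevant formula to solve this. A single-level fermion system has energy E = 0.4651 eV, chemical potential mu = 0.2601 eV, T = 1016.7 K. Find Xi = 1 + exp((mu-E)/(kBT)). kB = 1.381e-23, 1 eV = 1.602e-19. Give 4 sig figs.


Step 1: (mu - E) = 0.2601 - 0.4651 = -0.205 eV
Step 2: x = (mu-E)*eV/(kB*T) = -0.205*1.602e-19/(1.381e-23*1016.7) = -2.339
Step 3: exp(x) = 0.09642
Step 4: Xi = 1 + 0.09642 = 1.096

1.096
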